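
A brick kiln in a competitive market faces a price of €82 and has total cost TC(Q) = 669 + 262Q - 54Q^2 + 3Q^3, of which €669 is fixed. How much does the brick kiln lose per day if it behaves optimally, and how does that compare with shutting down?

Profit = -€69 at Q = 10

AVC = 262 - 54Q + 3Q^2; min AVC = €19 at Q = 9. Since P = €82 ≥ min AVC, the firm produces.
With MC = 262 - 108Q + 9Q^2, P = MC on the upward-sloping part at Q* = 10.
TR = 82·10 = 820. TC = 669 + 220 = 889. Profit = 820 − 889 = -€69.
That loss of €69 beats the €669 the firm would lose by shutting down; producing recovers €600 of fixed cost.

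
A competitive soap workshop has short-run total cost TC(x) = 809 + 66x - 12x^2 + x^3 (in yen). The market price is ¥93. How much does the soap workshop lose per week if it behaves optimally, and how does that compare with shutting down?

Profit = -¥323 at x = 9

AVC = 66 - 12x + x^2 has its minimum ¥30 at x = 6; price ¥93 clears that bar, so the firm operates.
With MC = 66 - 24x + 3x^2, P = MC on the upward-sloping part at x* = 9.
TR = 93·9 = 837. TC = 809 + 351 = 1160. Profit = 837 − 1160 = -¥323.
That loss of ¥323 beats the ¥809 the firm would lose by shutting down; producing recovers ¥486 of fixed cost.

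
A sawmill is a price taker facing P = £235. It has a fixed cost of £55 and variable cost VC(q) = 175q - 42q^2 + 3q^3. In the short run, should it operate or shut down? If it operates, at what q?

Variable cost is VC = 175q - 42q^2 + 3q^3, so AVC = VC/q = 175 - 42q + 3q^2 and MC = dTC/dq = 175 - 84q + 9q^2.
The AVC parabola has its vertex at q = 42/6 = 7, where AVC = 175 - 42·7 + 3·7^2 = £28.
P = £235 exceeds min AVC = £28, so the firm stays open.
P = MC gives -60 - 84q + 9q^2 = 0, with roots -2/3 and 10. Take the larger (rising MC): q* = 10.
Check: AVC at q = 10 is £55 ≤ P, so revenue covers variable cost.
Profit = P·q − TC = 235·10 − 605 = £1745.

Produce at q = 10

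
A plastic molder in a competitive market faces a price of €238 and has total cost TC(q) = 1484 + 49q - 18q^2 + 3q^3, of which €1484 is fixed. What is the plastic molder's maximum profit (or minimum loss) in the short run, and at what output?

Profit = -€308 at q = 7

AVC = 49 - 18q + 3q^2 has its minimum €22 at q = 3; price €238 clears that bar, so the firm operates.
With MC = 49 - 36q + 9q^2, P = MC on the upward-sloping part at q* = 7.
TR = 238·7 = 1666. TC = 1484 + 490 = 1974. Profit = 1666 − 1974 = -€308.
By producing, the firm covers all variable cost plus €1176 of fixed cost; shutting down would lose the full €1484.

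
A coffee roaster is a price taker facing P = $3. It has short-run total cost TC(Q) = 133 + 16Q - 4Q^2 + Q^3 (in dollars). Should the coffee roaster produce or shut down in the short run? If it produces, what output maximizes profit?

From TC, MC = TC'(Q) = 16 - 8Q + 3Q^2 and AVC = VC/Q = 16 - 4Q + Q^2.
The AVC parabola has its vertex at Q = 4/2 = 2, where AVC = 16 - 4·2 + 2^2 = $12.
P = $3 lies below min AVC = $12; no output level covers variable cost.
The firm minimizes its loss by shutting down and losing only its fixed cost of $133.

Shut down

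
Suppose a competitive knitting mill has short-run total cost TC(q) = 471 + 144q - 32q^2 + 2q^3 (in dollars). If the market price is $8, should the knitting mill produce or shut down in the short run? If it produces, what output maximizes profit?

From TC, MC = TC'(q) = 144 - 64q + 6q^2 and AVC = VC/q = 144 - 32q + 2q^2.
AVC hits its minimum where MC = AVC, at q = 8, giving min AVC = 144 - 32·8 + 2·8^2 = $16.
With P < min AVC ($8 < $16), every unit sold adds to the loss.
Shutting down limits the loss to fixed cost, $471.

Shut down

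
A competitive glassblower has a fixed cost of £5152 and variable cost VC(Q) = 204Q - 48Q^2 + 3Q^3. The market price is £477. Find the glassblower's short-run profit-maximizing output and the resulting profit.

AVC = 204 - 48Q + 3Q^2; min AVC = £12 at Q = 8. Since P = £477 ≥ min AVC, the firm produces.
MC = 204 - 96Q + 9Q^2. Setting P = MC and taking the root on the rising branch gives Q* = 13.
TR = 477·13 = 6201. TC = 5152 + 1131 = 6283. Profit = 6201 − 6283 = -£82.
That loss of £82 beats the £5152 the firm would lose by shutting down; producing recovers £5070 of fixed cost.

Profit = -£82 at Q = 13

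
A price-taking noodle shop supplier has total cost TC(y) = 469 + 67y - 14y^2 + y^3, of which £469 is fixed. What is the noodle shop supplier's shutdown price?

Short-run supply begins at min AVC. From VC = 67y - 14y^2 + y^3, AVC = 67 - 14y + y^2.
dAVC/dy = -14 + 2y = 0 gives y = 7. min AVC = 67 - 14·7 + 7^2 = 18.
For P < £18 the firm produces nothing.

£18 per unit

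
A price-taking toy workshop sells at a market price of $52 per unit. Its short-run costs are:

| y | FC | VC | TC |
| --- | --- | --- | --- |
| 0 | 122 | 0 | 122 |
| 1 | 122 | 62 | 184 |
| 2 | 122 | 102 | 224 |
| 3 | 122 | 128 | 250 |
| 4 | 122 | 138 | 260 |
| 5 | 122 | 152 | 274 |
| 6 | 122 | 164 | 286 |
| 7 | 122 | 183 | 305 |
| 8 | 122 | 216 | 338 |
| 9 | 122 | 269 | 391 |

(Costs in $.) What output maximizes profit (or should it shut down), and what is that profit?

y = 8; profit = $78

Profit at each row (π = 52y − TC): y=0: -122; y=1: -132; y=2: -120; y=3: -94; y=4: -52; y=5: -14; y=6: 26; y=7: 59; y=8: 78; y=9: 77.
Profit is maximized at y = 8. AVC there is 216/8 = $27 ≤ P, so producing beats shutting down (which would give -$122).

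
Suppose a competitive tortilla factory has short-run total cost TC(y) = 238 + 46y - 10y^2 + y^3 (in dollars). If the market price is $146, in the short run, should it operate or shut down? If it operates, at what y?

From TC, MC = TC'(y) = 46 - 20y + 3y^2 and AVC = VC/y = 46 - 10y + y^2.
The AVC parabola has its vertex at y = 10/2 = 5, where AVC = 46 - 10·5 + 5^2 = $21.
P = $146 exceeds min AVC = $21, so the firm stays open.
Solving P = MC: -100 - 20y + 3y^2 = 0 ⇒ y = -10/3 or 10. On the upward-sloping branch, y* = 10.
Check: AVC at y = 10 is $46 ≤ P, so revenue covers variable cost.
Profit = P·y − TC = 146·10 − 698 = $762.

Produce at y = 10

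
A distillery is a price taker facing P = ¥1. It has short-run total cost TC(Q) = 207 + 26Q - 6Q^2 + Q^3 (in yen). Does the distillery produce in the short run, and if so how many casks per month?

Strip out fixed cost: VC = 26Q - 6Q^2 + Q^3. Then AVC = 26 - 6Q + Q^2 and MC = 26 - 12Q + 3Q^2.
The AVC parabola has its vertex at Q = 6/2 = 3, where AVC = 26 - 6·3 + 3^2 = ¥17.
Since P = ¥1 < min AVC = ¥17, price fails to cover variable cost at any output.
Shutting down limits the loss to fixed cost, ¥207.

Shut down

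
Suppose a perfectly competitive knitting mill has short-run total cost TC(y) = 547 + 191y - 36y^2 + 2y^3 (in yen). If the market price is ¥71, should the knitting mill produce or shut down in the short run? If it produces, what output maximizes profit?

Produce at y = 10

Strip out fixed cost: VC = 191y - 36y^2 + 2y^3. Then AVC = 191 - 36y + 2y^2 and MC = 191 - 72y + 6y^2.
The AVC parabola has its vertex at y = 36/4 = 9, where AVC = 191 - 36·9 + 2·9^2 = ¥29.
P = ¥71 exceeds min AVC = ¥29, so the firm stays open.
Set P = MC: 71 = 191 - 72y + 6y^2 → 120 - 72y + 6y^2 = 0. The roots are y = 2 and y = 10; the profit-maximizing output is on the rising part of MC, so y* = 10.
Check: AVC at y = 10 is ¥31 ≤ P, so revenue covers variable cost.
Profit = P·y − TC = 71·10 − 857 = -¥147, a loss, but smaller than the ¥547 fixed cost the firm would lose by shutting down.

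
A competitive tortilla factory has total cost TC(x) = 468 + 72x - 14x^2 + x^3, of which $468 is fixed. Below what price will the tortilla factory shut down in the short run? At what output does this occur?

$23 per unit, at x = 7

The firm shuts down when price falls below the minimum of average variable cost. AVC = VC/x = 72 - 14x + x^2.
At the minimum of AVC, MC = AVC. MC = 72 - 28x + 3x^2; setting MC = AVC gives 2x^2 - 14x = 0, so x = 7. min AVC = 23.
So the shutdown price is $23.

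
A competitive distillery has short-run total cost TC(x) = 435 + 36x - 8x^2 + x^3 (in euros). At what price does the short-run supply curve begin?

€20 per unit

Short-run supply begins at min AVC. From VC = 36x - 8x^2 + x^3, AVC = 36 - 8x + x^2.
At the minimum of AVC, MC = AVC. MC = 36 - 16x + 3x^2; setting MC = AVC gives 2x^2 - 8x = 0, so x = 4. min AVC = 20.
For P < €20 the firm produces nothing.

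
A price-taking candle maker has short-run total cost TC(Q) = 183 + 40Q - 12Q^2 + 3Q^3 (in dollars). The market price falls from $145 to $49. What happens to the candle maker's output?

Output falls from 5 to 3

MC = 40 - 24Q + 9Q^2; the shutdown threshold is min AVC = $28 (at Q = 2).
With P = $145 above the shutdown price, P = MC gives Q = 5.
At P = $49 ≥ min AVC, set P = MC: Q = 3. The firm stays open but cuts output.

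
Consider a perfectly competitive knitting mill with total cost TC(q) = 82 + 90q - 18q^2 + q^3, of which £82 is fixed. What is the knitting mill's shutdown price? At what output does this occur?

Short-run supply begins at min AVC. From VC = 90q - 18q^2 + q^3, AVC = 90 - 18q + q^2.
At the minimum of AVC, MC = AVC. MC = 90 - 36q + 3q^2; setting MC = AVC gives 2q^2 - 18q = 0, so q = 9. min AVC = 9.
The firm shuts down for any P below £9.

£9 per unit, at q = 9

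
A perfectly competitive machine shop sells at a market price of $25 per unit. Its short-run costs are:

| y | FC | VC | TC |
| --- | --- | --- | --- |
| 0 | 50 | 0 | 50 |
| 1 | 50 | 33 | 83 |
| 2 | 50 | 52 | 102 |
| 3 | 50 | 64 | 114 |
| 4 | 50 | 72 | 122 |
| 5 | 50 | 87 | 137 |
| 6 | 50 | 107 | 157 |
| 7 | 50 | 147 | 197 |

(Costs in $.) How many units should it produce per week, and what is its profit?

y = 6; profit = -$7

Profit at each row (π = 25y − TC): y=0: -50; y=1: -58; y=2: -52; y=3: -39; y=4: -22; y=5: -12; y=6: -7; y=7: -22.
Profit is maximized at y = 6. AVC there is 107/6 = $17.83 ≤ P, so producing beats shutting down (which would give -$50).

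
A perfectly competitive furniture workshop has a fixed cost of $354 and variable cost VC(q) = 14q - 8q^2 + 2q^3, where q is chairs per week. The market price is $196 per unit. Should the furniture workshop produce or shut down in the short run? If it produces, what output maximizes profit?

Produce at q = 7

Strip out fixed cost: VC = 14q - 8q^2 + 2q^3. Then AVC = 14 - 8q + 2q^2 and MC = 14 - 16q + 6q^2.
The AVC parabola has its vertex at q = 8/4 = 2, where AVC = 14 - 8·2 + 2·2^2 = $6.
Because $196 ≥ $6, revenue can cover variable cost; the firm operates.
P = MC gives -182 - 16q + 6q^2 = 0, with roots -13/3 and 7. Take the larger (rising MC): q* = 7.
Check: AVC at q = 7 is $56 ≤ P, so revenue covers variable cost.
Profit = P·q − TC = 196·7 − 746 = $626.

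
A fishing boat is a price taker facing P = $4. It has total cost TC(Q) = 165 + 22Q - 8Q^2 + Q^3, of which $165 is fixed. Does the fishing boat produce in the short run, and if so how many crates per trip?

Shut down

Variable cost is VC = 22Q - 8Q^2 + Q^3, so AVC = VC/Q = 22 - 8Q + Q^2 and MC = dTC/dQ = 22 - 16Q + 3Q^2.
AVC is minimized where dAVC/dQ = -8 + 2Q = 0, at Q = 4; min AVC = 22 - 8·4 + 4^2 = $6.
P = $4 lies below min AVC = $6; no output level covers variable cost.
Shutting down limits the loss to fixed cost, $165.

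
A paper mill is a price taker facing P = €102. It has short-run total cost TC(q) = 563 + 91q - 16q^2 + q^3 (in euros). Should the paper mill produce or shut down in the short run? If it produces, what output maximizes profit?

Produce at q = 11

Strip out fixed cost: VC = 91q - 16q^2 + q^3. Then AVC = 91 - 16q + q^2 and MC = 91 - 32q + 3q^2.
The AVC parabola has its vertex at q = 16/2 = 8, where AVC = 91 - 16·8 + 8^2 = €27.
P = €102 exceeds min AVC = €27, so the firm stays open.
Solving P = MC: -11 - 32q + 3q^2 = 0 ⇒ q = -1/3 or 11. On the upward-sloping branch, q* = 11.
Check: AVC at q = 11 is €36 ≤ P, so revenue covers variable cost.
Profit = P·q − TC = 102·11 − 959 = €163.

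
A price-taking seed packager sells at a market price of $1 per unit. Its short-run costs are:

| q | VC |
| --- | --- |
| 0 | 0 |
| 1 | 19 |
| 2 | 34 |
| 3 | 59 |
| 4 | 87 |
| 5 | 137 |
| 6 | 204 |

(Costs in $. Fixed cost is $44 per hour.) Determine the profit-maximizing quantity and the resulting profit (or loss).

Compute π = P·q − TC at each output: q=0: -44; q=1: -62; q=2: -76; q=3: -100; q=4: -127; q=5: -176; q=6: -242.
Profit is highest at q = 0. Equivalently, the lowest AVC in the table is 34/2 ≈ $17 at q = 2, and P = $1 falls below it — price never covers variable cost, so the firm shuts down and loses only its fixed cost.

q = 0 (shut down); profit = -$44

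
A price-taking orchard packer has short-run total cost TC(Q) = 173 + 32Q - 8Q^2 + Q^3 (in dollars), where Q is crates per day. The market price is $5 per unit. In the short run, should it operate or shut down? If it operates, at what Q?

Shut down

Strip out fixed cost: VC = 32Q - 8Q^2 + Q^3. Then AVC = 32 - 8Q + Q^2 and MC = 32 - 16Q + 3Q^2.
AVC is minimized where dAVC/dQ = -8 + 2Q = 0, at Q = 4; min AVC = 32 - 8·4 + 4^2 = $16.
Since P = $5 < min AVC = $16, price fails to cover variable cost at any output.
Shutting down limits the loss to fixed cost, $173.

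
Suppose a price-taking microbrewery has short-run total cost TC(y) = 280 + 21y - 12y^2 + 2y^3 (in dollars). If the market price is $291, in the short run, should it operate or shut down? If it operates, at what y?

From TC, MC = TC'(y) = 21 - 24y + 6y^2 and AVC = VC/y = 21 - 12y + 2y^2.
AVC is minimized where dAVC/dy = -12 + 4y = 0, at y = 3; min AVC = 21 - 12·3 + 2·3^2 = $3.
Because $291 ≥ $3, revenue can cover variable cost; the firm operates.
Solving P = MC: -270 - 24y + 6y^2 = 0 ⇒ y = -5 or 9. On the upward-sloping branch, y* = 9.
Check: AVC at y = 9 is $75 ≤ P, so revenue covers variable cost.
Profit = P·y − TC = 291·9 − 955 = $1664.

Produce at y = 9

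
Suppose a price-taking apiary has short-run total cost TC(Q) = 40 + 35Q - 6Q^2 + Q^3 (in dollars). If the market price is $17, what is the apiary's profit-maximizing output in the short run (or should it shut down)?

From TC, MC = TC'(Q) = 35 - 12Q + 3Q^2 and AVC = VC/Q = 35 - 6Q + Q^2.
AVC is minimized where dAVC/dQ = -6 + 2Q = 0, at Q = 3; min AVC = 35 - 6·3 + 3^2 = $26.
Since P = $17 < min AVC = $26, price fails to cover variable cost at any output.
Shutting down limits the loss to fixed cost, $40.

Shut down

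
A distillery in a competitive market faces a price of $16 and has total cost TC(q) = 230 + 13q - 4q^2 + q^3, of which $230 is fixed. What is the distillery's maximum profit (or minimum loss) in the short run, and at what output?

Profit = -$212 at q = 3

AVC = 13 - 4q + q^2; min AVC = $9 at q = 2. Since P = $16 ≥ min AVC, the firm produces.
With MC = 13 - 8q + 3q^2, P = MC on the upward-sloping part at q* = 3.
TR = 16·3 = 48. TC = 230 + 30 = 260. Profit = 48 − 260 = -$212.
That loss of $212 beats the $230 the firm would lose by shutting down; producing recovers $18 of fixed cost.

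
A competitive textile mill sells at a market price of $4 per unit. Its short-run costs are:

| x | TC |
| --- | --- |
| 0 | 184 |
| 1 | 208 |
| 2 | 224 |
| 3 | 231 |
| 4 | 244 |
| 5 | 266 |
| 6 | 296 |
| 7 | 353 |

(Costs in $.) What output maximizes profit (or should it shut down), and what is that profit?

x = 0 (shut down); profit = -$184

Profit at each row (π = 4x − TC): x=0: -184; x=1: -204; x=2: -216; x=3: -219; x=4: -228; x=5: -246; x=6: -272; x=7: -325.
Profit is highest at x = 0. Equivalently, the lowest AVC in the table is 60/4 ≈ $15 at x = 4, and P = $4 falls below it — price never covers variable cost, so the firm shuts down and loses only its fixed cost.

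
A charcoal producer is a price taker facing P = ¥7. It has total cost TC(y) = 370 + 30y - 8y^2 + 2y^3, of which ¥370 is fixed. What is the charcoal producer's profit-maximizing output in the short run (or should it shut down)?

From TC, MC = TC'(y) = 30 - 16y + 6y^2 and AVC = VC/y = 30 - 8y + 2y^2.
The AVC parabola has its vertex at y = 8/4 = 2, where AVC = 30 - 8·2 + 2·2^2 = ¥22.
P = ¥7 lies below min AVC = ¥22; no output level covers variable cost.
Best response: produce nothing and absorb the ¥370 fixed cost.

Shut down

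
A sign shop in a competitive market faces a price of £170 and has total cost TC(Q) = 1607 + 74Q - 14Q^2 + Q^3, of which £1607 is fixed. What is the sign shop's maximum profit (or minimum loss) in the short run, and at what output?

AVC = 74 - 14Q + Q^2 has its minimum £25 at Q = 7; price £170 clears that bar, so the firm operates.
With MC = 74 - 28Q + 3Q^2, P = MC on the upward-sloping part at Q* = 12.
TR = 170·12 = 2040. TC = 1607 + 600 = 2207. Profit = 2040 − 2207 = -£167.
That loss of £167 beats the £1607 the firm would lose by shutting down; producing recovers £1440 of fixed cost.

Profit = -£167 at Q = 12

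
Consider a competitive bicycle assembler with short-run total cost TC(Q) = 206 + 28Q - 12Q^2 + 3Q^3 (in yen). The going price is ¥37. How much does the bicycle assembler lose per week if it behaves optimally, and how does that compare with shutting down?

AVC = 28 - 12Q + 3Q^2 has its minimum ¥16 at Q = 2; price ¥37 clears that bar, so the firm operates.
With MC = 28 - 24Q + 9Q^2, P = MC on the upward-sloping part at Q* = 3.
TR = 37·3 = 111. TC = 206 + 57 = 263. Profit = 111 − 263 = -¥152.
That loss of ¥152 beats the ¥206 the firm would lose by shutting down; producing recovers ¥54 of fixed cost.

Profit = -¥152 at Q = 3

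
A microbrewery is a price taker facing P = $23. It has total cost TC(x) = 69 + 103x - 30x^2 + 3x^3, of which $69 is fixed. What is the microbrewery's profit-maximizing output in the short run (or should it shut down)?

Shut down

Strip out fixed cost: VC = 103x - 30x^2 + 3x^3. Then AVC = 103 - 30x + 3x^2 and MC = 103 - 60x + 9x^2.
The AVC parabola has its vertex at x = 30/6 = 5, where AVC = 103 - 30·5 + 3·5^2 = $28.
Since P = $23 < min AVC = $28, price fails to cover variable cost at any output.
Best response: produce nothing and absorb the $69 fixed cost.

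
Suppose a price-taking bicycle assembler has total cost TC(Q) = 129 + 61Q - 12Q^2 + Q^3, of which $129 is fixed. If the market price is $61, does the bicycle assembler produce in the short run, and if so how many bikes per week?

From TC, MC = TC'(Q) = 61 - 24Q + 3Q^2 and AVC = VC/Q = 61 - 12Q + Q^2.
AVC is minimized where dAVC/dQ = -12 + 2Q = 0, at Q = 6; min AVC = 61 - 12·6 + 6^2 = $25.
P = $61 exceeds min AVC = $25, so the firm stays open.
Set P = MC: 61 = 61 - 24Q + 3Q^2 → -24Q + 3Q^2 = 0. The roots are Q = 0 and Q = 8; the profit-maximizing output is on the rising part of MC, so Q* = 8.
Check: AVC at Q = 8 is $29 ≤ P, so revenue covers variable cost.
Profit = P·Q − TC = 61·8 − 361 = $127.

Produce at Q = 8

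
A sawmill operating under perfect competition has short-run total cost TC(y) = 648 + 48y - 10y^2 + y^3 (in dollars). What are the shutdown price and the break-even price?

Shutdown price = $23; break-even price = $111

Shutdown price = min AVC. AVC = 48 - 10y + y^2, with vertex at y = 5 and minimum $23.
ATC = 648/y + 48 - 10y + y^2. Setting dATC/dy = −648/y^2 − 10 + 2y = 0 gives y = 9 (since 2·9^3 − 10·9^2 = 648).
min ATC = 648/9 + 48 − 10·9 + 9^2 = $111. That is the break-even price.
Between these two prices the firm operates at a loss; above $111 it earns a profit.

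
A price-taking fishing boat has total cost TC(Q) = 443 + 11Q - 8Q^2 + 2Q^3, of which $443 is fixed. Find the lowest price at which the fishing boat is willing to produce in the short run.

$3 per unit

Short-run supply begins at min AVC. From VC = 11Q - 8Q^2 + 2Q^3, AVC = 11 - 8Q + 2Q^2.
dAVC/dQ = -8 + 4Q = 0 gives Q = 2. min AVC = 11 - 8·2 + 2·2^2 = 3.
The firm shuts down for any P below $3.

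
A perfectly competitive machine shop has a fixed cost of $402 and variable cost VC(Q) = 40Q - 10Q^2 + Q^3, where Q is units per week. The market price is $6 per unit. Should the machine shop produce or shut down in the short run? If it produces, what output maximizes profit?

Strip out fixed cost: VC = 40Q - 10Q^2 + Q^3. Then AVC = 40 - 10Q + Q^2 and MC = 40 - 20Q + 3Q^2.
AVC is minimized where dAVC/dQ = -10 + 2Q = 0, at Q = 5; min AVC = 40 - 10·5 + 5^2 = $15.
P = $6 lies below min AVC = $15; no output level covers variable cost.
The firm minimizes its loss by shutting down and losing only its fixed cost of $402.

Shut down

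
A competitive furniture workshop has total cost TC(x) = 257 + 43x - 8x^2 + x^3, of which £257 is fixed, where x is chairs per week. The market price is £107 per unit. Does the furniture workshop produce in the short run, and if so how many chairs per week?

From TC, MC = TC'(x) = 43 - 16x + 3x^2 and AVC = VC/x = 43 - 8x + x^2.
AVC is minimized where dAVC/dx = -8 + 2x = 0, at x = 4; min AVC = 43 - 8·4 + 4^2 = £27.
P = £107 exceeds min AVC = £27, so the firm stays open.
Set P = MC: 107 = 43 - 16x + 3x^2 → -64 - 16x + 3x^2 = 0. The roots are x = -8/3 and x = 8; the profit-maximizing output is on the rising part of MC, so x* = 8.
Check: AVC at x = 8 is £43 ≤ P, so revenue covers variable cost.
Profit = P·x − TC = 107·8 − 601 = £255.

Produce at x = 8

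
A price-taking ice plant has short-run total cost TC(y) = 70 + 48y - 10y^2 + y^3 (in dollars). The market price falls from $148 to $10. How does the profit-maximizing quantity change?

Output falls from 10 to 0 (the firm shuts down)

MC = 48 - 20y + 3y^2; the shutdown threshold is min AVC = $23 (at y = 5).
At P = $148 ≥ min AVC, set P = MC on the rising branch: y = 10.
At P = $10 < min AVC = $23, price no longer covers variable cost at any output, so the firm shuts down: y = 0.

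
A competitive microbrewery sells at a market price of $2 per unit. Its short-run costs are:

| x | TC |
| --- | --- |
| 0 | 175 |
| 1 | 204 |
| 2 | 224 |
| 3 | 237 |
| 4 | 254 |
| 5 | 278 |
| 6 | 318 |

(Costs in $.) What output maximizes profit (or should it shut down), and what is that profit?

Profit at each row (π = 2x − TC): x=0: -175; x=1: -202; x=2: -220; x=3: -231; x=4: -246; x=5: -268; x=6: -306.
Profit is highest at x = 0. Equivalently, the lowest AVC in the table is 79/4 ≈ $19.75 at x = 4, and P = $2 falls below it — price never covers variable cost, so the firm shuts down and loses only its fixed cost.

x = 0 (shut down); profit = -$175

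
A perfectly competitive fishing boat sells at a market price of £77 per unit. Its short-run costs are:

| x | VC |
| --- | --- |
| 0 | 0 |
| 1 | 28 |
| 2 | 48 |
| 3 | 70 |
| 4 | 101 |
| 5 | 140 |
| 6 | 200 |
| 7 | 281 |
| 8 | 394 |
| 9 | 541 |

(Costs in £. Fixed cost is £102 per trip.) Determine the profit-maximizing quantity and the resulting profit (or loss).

x = 6; profit = £160

Compute π = P·x − TC at each output: x=0: -102; x=1: -53; x=2: 4; x=3: 59; x=4: 105; x=5: 143; x=6: 160; x=7: 156; x=8: 120; x=9: 50.
Profit is maximized at x = 6. AVC there is 200/6 = £33.33 ≤ P, so producing beats shutting down (which would give -£102).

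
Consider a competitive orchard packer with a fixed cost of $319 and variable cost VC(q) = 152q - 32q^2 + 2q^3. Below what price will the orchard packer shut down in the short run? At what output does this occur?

$24 per unit, at q = 8

The shutdown price is the minimum of AVC. VC = 152q - 32q^2 + 2q^3, so AVC = 152 - 32q + 2q^2.
At the minimum of AVC, MC = AVC. MC = 152 - 64q + 6q^2; setting MC = AVC gives 4q^2 - 32q = 0, so q = 8. min AVC = 24.
So the shutdown price is $24.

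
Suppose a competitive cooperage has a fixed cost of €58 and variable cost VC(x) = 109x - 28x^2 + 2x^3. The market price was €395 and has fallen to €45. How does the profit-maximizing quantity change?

Output falls from 13 to 8

AVC = 109 - 28x + 2x^2, minimized at x = 7 where min AVC = €11. MC = 109 - 56x + 6x^2.
With P = €395 above the shutdown price, P = MC gives x = 13.
At P = €45 ≥ min AVC, set P = MC: x = 8. The firm stays open but cuts output.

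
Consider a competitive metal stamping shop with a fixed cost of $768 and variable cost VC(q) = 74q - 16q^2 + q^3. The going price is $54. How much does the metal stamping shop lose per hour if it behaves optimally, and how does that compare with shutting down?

AVC = 74 - 16q + q^2 has its minimum $10 at q = 8; price $54 clears that bar, so the firm operates.
With MC = 74 - 32q + 3q^2, P = MC on the upward-sloping part at q* = 10.
TR = 54·10 = 540. TC = 768 + 140 = 908. Profit = 540 − 908 = -$368.
By producing, the firm covers all variable cost plus $400 of fixed cost; shutting down would lose the full $768.

Profit = -$368 at q = 10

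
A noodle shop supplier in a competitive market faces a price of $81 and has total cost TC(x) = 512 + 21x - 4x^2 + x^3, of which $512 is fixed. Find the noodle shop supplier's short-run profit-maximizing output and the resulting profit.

Profit = -$224 at x = 6

AVC = 21 - 4x + x^2 has its minimum $17 at x = 2; price $81 clears that bar, so the firm operates.
With MC = 21 - 8x + 3x^2, P = MC on the upward-sloping part at x* = 6.
TR = 81·6 = 486. TC = 512 + 198 = 710. Profit = 486 − 710 = -$224.
That loss of $224 beats the $512 the firm would lose by shutting down; producing recovers $288 of fixed cost.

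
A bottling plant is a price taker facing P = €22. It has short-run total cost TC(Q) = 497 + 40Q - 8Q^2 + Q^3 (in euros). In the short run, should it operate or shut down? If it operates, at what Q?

Strip out fixed cost: VC = 40Q - 8Q^2 + Q^3. Then AVC = 40 - 8Q + Q^2 and MC = 40 - 16Q + 3Q^2.
The AVC parabola has its vertex at Q = 8/2 = 4, where AVC = 40 - 8·4 + 4^2 = €24.
Since P = €22 < min AVC = €24, price fails to cover variable cost at any output.
Best response: produce nothing and absorb the €497 fixed cost.

Shut down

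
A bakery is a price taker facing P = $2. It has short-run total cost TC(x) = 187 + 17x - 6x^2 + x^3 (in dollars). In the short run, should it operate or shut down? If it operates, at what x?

Variable cost is VC = 17x - 6x^2 + x^3, so AVC = VC/x = 17 - 6x + x^2 and MC = dTC/dx = 17 - 12x + 3x^2.
The AVC parabola has its vertex at x = 6/2 = 3, where AVC = 17 - 6·3 + 3^2 = $8.
Since P = $2 < min AVC = $8, price fails to cover variable cost at any output.
Shutting down limits the loss to fixed cost, $187.

Shut down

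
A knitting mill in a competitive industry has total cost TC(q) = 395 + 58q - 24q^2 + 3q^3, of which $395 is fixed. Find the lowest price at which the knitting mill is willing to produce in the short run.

$10 per unit

The firm shuts down when price falls below the minimum of average variable cost. AVC = VC/q = 58 - 24q + 3q^2.
At the minimum of AVC, MC = AVC. MC = 58 - 48q + 9q^2; setting MC = AVC gives 6q^2 - 24q = 0, so q = 4. min AVC = 10.
The firm shuts down for any P below $10.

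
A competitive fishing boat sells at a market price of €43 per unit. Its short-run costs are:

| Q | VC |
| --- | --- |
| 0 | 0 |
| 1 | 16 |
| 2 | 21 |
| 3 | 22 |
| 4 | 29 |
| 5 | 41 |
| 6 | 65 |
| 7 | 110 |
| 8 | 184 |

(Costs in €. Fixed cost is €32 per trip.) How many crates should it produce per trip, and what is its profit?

Q = 6; profit = €161

Compute π = P·Q − TC at each output: Q=0: -32; Q=1: -5; Q=2: 33; Q=3: 75; Q=4: 111; Q=5: 142; Q=6: 161; Q=7: 159; Q=8: 128.
Profit is maximized at Q = 6. AVC there is 65/6 = €10.83 ≤ P, so producing beats shutting down (which would give -€32).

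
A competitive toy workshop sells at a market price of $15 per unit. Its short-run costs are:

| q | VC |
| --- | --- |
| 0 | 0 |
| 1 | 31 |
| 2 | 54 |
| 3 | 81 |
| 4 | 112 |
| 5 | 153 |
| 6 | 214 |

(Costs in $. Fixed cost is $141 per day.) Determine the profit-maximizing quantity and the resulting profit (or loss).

q = 0 (shut down); profit = -$141

Tabulate TR − TC: q=0: -141; q=1: -157; q=2: -165; q=3: -177; q=4: -193; q=5: -219; q=6: -265.
Profit is highest at q = 0. Equivalently, the lowest AVC in the table is 54/2 ≈ $27 at q = 2, and P = $15 falls below it — price never covers variable cost, so the firm shuts down and loses only its fixed cost.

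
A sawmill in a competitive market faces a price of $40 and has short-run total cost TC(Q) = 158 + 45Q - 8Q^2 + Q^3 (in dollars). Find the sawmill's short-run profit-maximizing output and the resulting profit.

AVC = 45 - 8Q + Q^2; min AVC = $29 at Q = 4. Since P = $40 ≥ min AVC, the firm produces.
With MC = 45 - 16Q + 3Q^2, P = MC on the upward-sloping part at Q* = 5.
TR = 40·5 = 200. TC = 158 + 150 = 308. Profit = 200 − 308 = -$108.
By producing, the firm covers all variable cost plus $50 of fixed cost; shutting down would lose the full $158.

Profit = -$108 at Q = 5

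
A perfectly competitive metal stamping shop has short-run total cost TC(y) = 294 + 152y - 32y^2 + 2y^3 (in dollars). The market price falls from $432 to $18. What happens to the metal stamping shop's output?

AVC = 152 - 32y + 2y^2, minimized at y = 8 where min AVC = $24. MC = 152 - 64y + 6y^2.
At P = $432 ≥ min AVC, set P = MC on the rising branch: y = 14.
At P = $18 < min AVC = $24, price no longer covers variable cost at any output, so the firm shuts down: y = 0.

Output falls from 14 to 0 (the firm shuts down)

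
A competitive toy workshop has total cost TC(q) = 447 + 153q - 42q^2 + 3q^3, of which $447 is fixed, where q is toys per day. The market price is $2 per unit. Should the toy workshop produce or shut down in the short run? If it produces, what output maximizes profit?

Shut down

From TC, MC = TC'(q) = 153 - 84q + 9q^2 and AVC = VC/q = 153 - 42q + 3q^2.
AVC is minimized where dAVC/dq = -42 + 6q = 0, at q = 7; min AVC = 153 - 42·7 + 3·7^2 = $6.
With P < min AVC ($2 < $6), every unit sold adds to the loss.
Best response: produce nothing and absorb the $447 fixed cost.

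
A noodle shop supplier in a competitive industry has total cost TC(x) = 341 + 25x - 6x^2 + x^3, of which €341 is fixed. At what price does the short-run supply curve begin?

Short-run supply begins at min AVC. From VC = 25x - 6x^2 + x^3, AVC = 25 - 6x + x^2.
At the minimum of AVC, MC = AVC. MC = 25 - 12x + 3x^2; setting MC = AVC gives 2x^2 - 6x = 0, so x = 3. min AVC = 16.
So the shutdown price is €16.

€16 per unit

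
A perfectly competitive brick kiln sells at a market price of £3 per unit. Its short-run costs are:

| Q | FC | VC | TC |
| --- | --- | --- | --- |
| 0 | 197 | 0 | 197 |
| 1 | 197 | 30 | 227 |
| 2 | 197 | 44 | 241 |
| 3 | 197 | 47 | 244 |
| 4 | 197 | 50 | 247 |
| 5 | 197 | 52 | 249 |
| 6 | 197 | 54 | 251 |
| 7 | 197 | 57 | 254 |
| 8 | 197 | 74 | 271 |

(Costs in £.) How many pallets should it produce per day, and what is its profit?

Q = 0 (shut down); profit = -£197

Profit at each row (π = 3Q − TC): Q=0: -197; Q=1: -224; Q=2: -235; Q=3: -235; Q=4: -235; Q=5: -234; Q=6: -233; Q=7: -233; Q=8: -247.
Profit is highest at Q = 0. Equivalently, the lowest AVC in the table is 57/7 ≈ £8.14 at Q = 7, and P = £3 falls below it — price never covers variable cost, so the firm shuts down and loses only its fixed cost.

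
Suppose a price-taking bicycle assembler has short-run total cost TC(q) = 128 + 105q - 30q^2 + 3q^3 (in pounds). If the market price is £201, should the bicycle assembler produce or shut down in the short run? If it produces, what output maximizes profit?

Produce at q = 8

Variable cost is VC = 105q - 30q^2 + 3q^3, so AVC = VC/q = 105 - 30q + 3q^2 and MC = dTC/dq = 105 - 60q + 9q^2.
AVC is minimized where dAVC/dq = -30 + 6q = 0, at q = 5; min AVC = 105 - 30·5 + 3·5^2 = £30.
P = £201 exceeds min AVC = £30, so the firm stays open.
Solving P = MC: -96 - 60q + 9q^2 = 0 ⇒ q = -4/3 or 8. On the upward-sloping branch, q* = 8.
Check: AVC at q = 8 is £57 ≤ P, so revenue covers variable cost.
Profit = P·q − TC = 201·8 − 584 = £1024.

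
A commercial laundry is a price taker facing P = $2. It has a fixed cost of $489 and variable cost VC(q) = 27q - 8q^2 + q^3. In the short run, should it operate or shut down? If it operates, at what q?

Variable cost is VC = 27q - 8q^2 + q^3, so AVC = VC/q = 27 - 8q + q^2 and MC = dTC/dq = 27 - 16q + 3q^2.
AVC is minimized where dAVC/dq = -8 + 2q = 0, at q = 4; min AVC = 27 - 8·4 + 4^2 = $11.
P = $2 lies below min AVC = $11; no output level covers variable cost.
Best response: produce nothing and absorb the $489 fixed cost.

Shut down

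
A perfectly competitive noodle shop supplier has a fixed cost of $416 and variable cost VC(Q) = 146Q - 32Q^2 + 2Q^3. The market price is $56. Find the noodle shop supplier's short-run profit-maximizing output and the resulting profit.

Profit = -$92 at Q = 9

AVC = 146 - 32Q + 2Q^2; min AVC = $18 at Q = 8. Since P = $56 ≥ min AVC, the firm produces.
MC = 146 - 64Q + 6Q^2. Setting P = MC and taking the root on the rising branch gives Q* = 9.
TR = 56·9 = 504. TC = 416 + 180 = 596. Profit = 504 − 596 = -$92.
That loss of $92 beats the $416 the firm would lose by shutting down; producing recovers $324 of fixed cost.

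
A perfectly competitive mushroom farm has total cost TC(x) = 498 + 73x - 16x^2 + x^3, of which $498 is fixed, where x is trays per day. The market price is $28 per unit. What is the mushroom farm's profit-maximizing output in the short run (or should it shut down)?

Produce at x = 9

From TC, MC = TC'(x) = 73 - 32x + 3x^2 and AVC = VC/x = 73 - 16x + x^2.
The AVC parabola has its vertex at x = 16/2 = 8, where AVC = 73 - 16·8 + 8^2 = $9.
Because $28 ≥ $9, revenue can cover variable cost; the firm operates.
Solving P = MC: 45 - 32x + 3x^2 = 0 ⇒ x = 5/3 or 9. On the upward-sloping branch, x* = 9.
Check: AVC at x = 9 is $10 ≤ P, so revenue covers variable cost.
Profit = P·x − TC = 28·9 − 588 = -$336, a loss, but smaller than the $498 fixed cost the firm would lose by shutting down.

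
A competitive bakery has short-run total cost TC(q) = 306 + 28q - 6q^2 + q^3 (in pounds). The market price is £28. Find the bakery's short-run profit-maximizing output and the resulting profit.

AVC = 28 - 6q + q^2 has its minimum £19 at q = 3; price £28 clears that bar, so the firm operates.
With MC = 28 - 12q + 3q^2, P = MC on the upward-sloping part at q* = 4.
TR = 28·4 = 112. TC = 306 + 80 = 386. Profit = 112 − 386 = -£274.
By producing, the firm covers all variable cost plus £32 of fixed cost; shutting down would lose the full £306.

Profit = -£274 at q = 4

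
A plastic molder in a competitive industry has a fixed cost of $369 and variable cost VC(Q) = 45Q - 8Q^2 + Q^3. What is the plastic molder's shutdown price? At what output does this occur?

Short-run supply begins at min AVC. From VC = 45Q - 8Q^2 + Q^3, AVC = 45 - 8Q + Q^2.
At the minimum of AVC, MC = AVC. MC = 45 - 16Q + 3Q^2; setting MC = AVC gives 2Q^2 - 8Q = 0, so Q = 4. min AVC = 29.
So the shutdown price is $29.

$29 per unit, at Q = 4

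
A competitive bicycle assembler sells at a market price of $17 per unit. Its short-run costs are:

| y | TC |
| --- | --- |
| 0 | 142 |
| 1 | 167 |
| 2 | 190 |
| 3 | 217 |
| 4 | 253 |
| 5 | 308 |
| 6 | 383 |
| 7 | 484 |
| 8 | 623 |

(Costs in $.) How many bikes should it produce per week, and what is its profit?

Tabulate TR − TC: y=0: -142; y=1: -150; y=2: -156; y=3: -166; y=4: -185; y=5: -223; y=6: -281; y=7: -365; y=8: -487.
Profit is highest at y = 0. Equivalently, the lowest AVC in the table is 48/2 ≈ $24 at y = 2, and P = $17 falls below it — price never covers variable cost, so the firm shuts down and loses only its fixed cost.

y = 0 (shut down); profit = -$142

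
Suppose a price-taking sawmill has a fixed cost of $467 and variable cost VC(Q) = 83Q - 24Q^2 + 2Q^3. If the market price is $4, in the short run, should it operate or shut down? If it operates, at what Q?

Shut down

Strip out fixed cost: VC = 83Q - 24Q^2 + 2Q^3. Then AVC = 83 - 24Q + 2Q^2 and MC = 83 - 48Q + 6Q^2.
The AVC parabola has its vertex at Q = 24/4 = 6, where AVC = 83 - 24·6 + 2·6^2 = $11.
With P < min AVC ($4 < $11), every unit sold adds to the loss.
Best response: produce nothing and absorb the $467 fixed cost.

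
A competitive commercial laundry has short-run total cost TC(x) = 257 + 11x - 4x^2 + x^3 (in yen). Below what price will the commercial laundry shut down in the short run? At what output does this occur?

¥7 per unit, at x = 2

The shutdown price is the minimum of AVC. VC = 11x - 4x^2 + x^3, so AVC = 11 - 4x + x^2.
dAVC/dx = -4 + 2x = 0 gives x = 2. min AVC = 11 - 4·2 + 2^2 = 7.
The firm shuts down for any P below ¥7.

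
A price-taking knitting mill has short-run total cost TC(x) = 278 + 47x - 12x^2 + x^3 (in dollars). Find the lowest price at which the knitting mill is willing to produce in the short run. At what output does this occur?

Short-run supply begins at min AVC. From VC = 47x - 12x^2 + x^3, AVC = 47 - 12x + x^2.
At the minimum of AVC, MC = AVC. MC = 47 - 24x + 3x^2; setting MC = AVC gives 2x^2 - 12x = 0, so x = 6. min AVC = 11.
So the shutdown price is $11.

$11 per unit, at x = 6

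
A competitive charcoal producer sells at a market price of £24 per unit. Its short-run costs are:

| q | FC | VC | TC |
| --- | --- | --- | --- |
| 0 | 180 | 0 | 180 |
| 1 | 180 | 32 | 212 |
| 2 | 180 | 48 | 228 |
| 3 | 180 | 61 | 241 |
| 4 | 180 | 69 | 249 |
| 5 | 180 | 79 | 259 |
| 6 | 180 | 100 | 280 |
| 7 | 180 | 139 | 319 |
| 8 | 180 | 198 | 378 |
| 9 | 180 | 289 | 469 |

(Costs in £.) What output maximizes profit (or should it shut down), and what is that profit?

q = 6; profit = -£136

Tabulate TR − TC: q=0: -180; q=1: -188; q=2: -180; q=3: -169; q=4: -153; q=5: -139; q=6: -136; q=7: -151; q=8: -186; q=9: -253.
Profit is maximized at q = 6. AVC there is 100/6 = £16.67 ≤ P, so producing beats shutting down (which would give -£180).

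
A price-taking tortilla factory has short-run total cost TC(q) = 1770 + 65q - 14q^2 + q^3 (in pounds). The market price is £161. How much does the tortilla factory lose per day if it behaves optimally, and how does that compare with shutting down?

Profit = -£330 at q = 12

AVC = 65 - 14q + q^2 has its minimum £16 at q = 7; price £161 clears that bar, so the firm operates.
With MC = 65 - 28q + 3q^2, P = MC on the upward-sloping part at q* = 12.
TR = 161·12 = 1932. TC = 1770 + 492 = 2262. Profit = 1932 − 2262 = -£330.
By producing, the firm covers all variable cost plus £1440 of fixed cost; shutting down would lose the full £1770.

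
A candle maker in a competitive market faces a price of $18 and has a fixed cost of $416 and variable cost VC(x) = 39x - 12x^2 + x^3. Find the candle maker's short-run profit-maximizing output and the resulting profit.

Profit = -$318 at x = 7

AVC = 39 - 12x + x^2 has its minimum $3 at x = 6; price $18 clears that bar, so the firm operates.
With MC = 39 - 24x + 3x^2, P = MC on the upward-sloping part at x* = 7.
TR = 18·7 = 126. TC = 416 + 28 = 444. Profit = 126 − 444 = -$318.
Shutting down would mean losing the fixed cost of $416, so operating at a loss of $318 is better by $98.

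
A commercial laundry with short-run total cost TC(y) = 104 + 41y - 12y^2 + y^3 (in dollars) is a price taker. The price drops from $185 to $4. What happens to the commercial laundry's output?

Output falls from 12 to 0 (the firm shuts down)

MC = 41 - 24y + 3y^2; the shutdown threshold is min AVC = $5 (at y = 6).
With P = $185 above the shutdown price, P = MC gives y = 12.
At P = $4 < min AVC = $5, price no longer covers variable cost at any output, so the firm shuts down: y = 0.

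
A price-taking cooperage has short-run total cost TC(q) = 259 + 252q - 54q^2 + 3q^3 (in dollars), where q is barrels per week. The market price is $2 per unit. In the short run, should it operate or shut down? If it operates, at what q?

Shut down

Strip out fixed cost: VC = 252q - 54q^2 + 3q^3. Then AVC = 252 - 54q + 3q^2 and MC = 252 - 108q + 9q^2.
AVC hits its minimum where MC = AVC, at q = 9, giving min AVC = 252 - 54·9 + 3·9^2 = $9.
With P < min AVC ($2 < $9), every unit sold adds to the loss.
Best response: produce nothing and absorb the $259 fixed cost.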